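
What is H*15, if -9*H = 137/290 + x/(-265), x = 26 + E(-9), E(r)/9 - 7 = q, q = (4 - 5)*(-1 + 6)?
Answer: -4709/9222 ≈ -0.51063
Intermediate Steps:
q = -5 (q = -1*5 = -5)
E(r) = 18 (E(r) = 63 + 9*(-5) = 63 - 45 = 18)
x = 44 (x = 26 + 18 = 44)
H = -4709/138330 (H = -(137/290 + 44/(-265))/9 = -(137*(1/290) + 44*(-1/265))/9 = -(137/290 - 44/265)/9 = -⅑*4709/15370 = -4709/138330 ≈ -0.034042)
H*15 = -4709/138330*15 = -4709/9222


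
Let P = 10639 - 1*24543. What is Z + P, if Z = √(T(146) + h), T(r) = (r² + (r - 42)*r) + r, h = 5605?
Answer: -13904 + √42251 ≈ -13698.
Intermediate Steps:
T(r) = r + r² + r*(-42 + r) (T(r) = (r² + (-42 + r)*r) + r = (r² + r*(-42 + r)) + r = r + r² + r*(-42 + r))
P = -13904 (P = 10639 - 24543 = -13904)
Z = √42251 (Z = √(146*(-41 + 2*146) + 5605) = √(146*(-41 + 292) + 5605) = √(146*251 + 5605) = √(36646 + 5605) = √42251 ≈ 205.55)
Z + P = √42251 - 13904 = -13904 + √42251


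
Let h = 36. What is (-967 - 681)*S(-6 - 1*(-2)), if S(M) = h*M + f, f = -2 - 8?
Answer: 253792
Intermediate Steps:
f = -10
S(M) = -10 + 36*M (S(M) = 36*M - 10 = -10 + 36*M)
(-967 - 681)*S(-6 - 1*(-2)) = (-967 - 681)*(-10 + 36*(-6 - 1*(-2))) = -1648*(-10 + 36*(-6 + 2)) = -1648*(-10 + 36*(-4)) = -1648*(-10 - 144) = -1648*(-154) = 253792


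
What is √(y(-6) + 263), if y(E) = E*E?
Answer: √299 ≈ 17.292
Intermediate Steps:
y(E) = E²
√(y(-6) + 263) = √((-6)² + 263) = √(36 + 263) = √299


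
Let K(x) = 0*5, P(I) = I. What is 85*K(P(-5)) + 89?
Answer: 89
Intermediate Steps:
K(x) = 0
85*K(P(-5)) + 89 = 85*0 + 89 = 0 + 89 = 89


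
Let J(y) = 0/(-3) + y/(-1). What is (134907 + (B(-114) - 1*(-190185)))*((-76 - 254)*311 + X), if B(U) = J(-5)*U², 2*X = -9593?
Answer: -41904069708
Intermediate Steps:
J(y) = -y (J(y) = 0*(-⅓) + y*(-1) = 0 - y = -y)
X = -9593/2 (X = (½)*(-9593) = -9593/2 ≈ -4796.5)
B(U) = 5*U² (B(U) = (-1*(-5))*U² = 5*U²)
(134907 + (B(-114) - 1*(-190185)))*((-76 - 254)*311 + X) = (134907 + (5*(-114)² - 1*(-190185)))*((-76 - 254)*311 - 9593/2) = (134907 + (5*12996 + 190185))*(-330*311 - 9593/2) = (134907 + (64980 + 190185))*(-102630 - 9593/2) = (134907 + 255165)*(-214853/2) = 390072*(-214853/2) = -41904069708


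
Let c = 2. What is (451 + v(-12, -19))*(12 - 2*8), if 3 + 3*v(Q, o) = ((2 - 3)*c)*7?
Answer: -5344/3 ≈ -1781.3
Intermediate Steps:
v(Q, o) = -17/3 (v(Q, o) = -1 + (((2 - 3)*2)*7)/3 = -1 + (-1*2*7)/3 = -1 + (-2*7)/3 = -1 + (1/3)*(-14) = -1 - 14/3 = -17/3)
(451 + v(-12, -19))*(12 - 2*8) = (451 - 17/3)*(12 - 2*8) = 1336*(12 - 16)/3 = (1336/3)*(-4) = -5344/3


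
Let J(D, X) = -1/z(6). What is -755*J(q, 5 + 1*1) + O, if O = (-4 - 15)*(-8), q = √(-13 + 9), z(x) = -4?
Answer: -147/4 ≈ -36.750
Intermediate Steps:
q = 2*I (q = √(-4) = 2*I ≈ 2.0*I)
J(D, X) = ¼ (J(D, X) = -1/(-4) = -1*(-¼) = ¼)
O = 152 (O = -19*(-8) = 152)
-755*J(q, 5 + 1*1) + O = -755*¼ + 152 = -755/4 + 152 = -147/4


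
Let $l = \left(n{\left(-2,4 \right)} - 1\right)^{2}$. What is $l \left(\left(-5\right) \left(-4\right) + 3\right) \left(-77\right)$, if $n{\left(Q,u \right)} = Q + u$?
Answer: $-1771$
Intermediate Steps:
$l = 1$ ($l = \left(\left(-2 + 4\right) - 1\right)^{2} = \left(2 - 1\right)^{2} = 1^{2} = 1$)
$l \left(\left(-5\right) \left(-4\right) + 3\right) \left(-77\right) = 1 \left(\left(-5\right) \left(-4\right) + 3\right) \left(-77\right) = 1 \left(20 + 3\right) \left(-77\right) = 1 \cdot 23 \left(-77\right) = 23 \left(-77\right) = -1771$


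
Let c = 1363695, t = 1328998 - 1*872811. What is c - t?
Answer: 907508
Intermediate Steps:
t = 456187 (t = 1328998 - 872811 = 456187)
c - t = 1363695 - 1*456187 = 1363695 - 456187 = 907508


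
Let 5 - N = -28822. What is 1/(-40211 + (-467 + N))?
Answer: -1/11851 ≈ -8.4381e-5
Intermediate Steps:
N = 28827 (N = 5 - 1*(-28822) = 5 + 28822 = 28827)
1/(-40211 + (-467 + N)) = 1/(-40211 + (-467 + 28827)) = 1/(-40211 + 28360) = 1/(-11851) = -1/11851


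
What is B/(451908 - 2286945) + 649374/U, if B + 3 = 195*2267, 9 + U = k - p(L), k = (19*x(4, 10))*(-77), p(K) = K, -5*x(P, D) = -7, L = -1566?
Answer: -8074813399/6106844 ≈ -1322.3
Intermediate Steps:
x(P, D) = 7/5 (x(P, D) = -⅕*(-7) = 7/5)
k = -10241/5 (k = (19*(7/5))*(-77) = (133/5)*(-77) = -10241/5 ≈ -2048.2)
U = -2456/5 (U = -9 + (-10241/5 - 1*(-1566)) = -9 + (-10241/5 + 1566) = -9 - 2411/5 = -2456/5 ≈ -491.20)
B = 442062 (B = -3 + 195*2267 = -3 + 442065 = 442062)
B/(451908 - 2286945) + 649374/U = 442062/(451908 - 2286945) + 649374/(-2456/5) = 442062/(-1835037) + 649374*(-5/2456) = 442062*(-1/1835037) - 1623435/1228 = -1198/4973 - 1623435/1228 = -8074813399/6106844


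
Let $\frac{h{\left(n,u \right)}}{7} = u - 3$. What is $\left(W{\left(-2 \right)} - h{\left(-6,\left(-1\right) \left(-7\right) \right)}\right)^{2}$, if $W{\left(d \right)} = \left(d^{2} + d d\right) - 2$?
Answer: $484$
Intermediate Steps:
$h{\left(n,u \right)} = -21 + 7 u$ ($h{\left(n,u \right)} = 7 \left(u - 3\right) = 7 \left(-3 + u\right) = -21 + 7 u$)
$W{\left(d \right)} = -2 + 2 d^{2}$ ($W{\left(d \right)} = \left(d^{2} + d^{2}\right) - 2 = 2 d^{2} - 2 = -2 + 2 d^{2}$)
$\left(W{\left(-2 \right)} - h{\left(-6,\left(-1\right) \left(-7\right) \right)}\right)^{2} = \left(\left(-2 + 2 \left(-2\right)^{2}\right) - \left(-21 + 7 \left(\left(-1\right) \left(-7\right)\right)\right)\right)^{2} = \left(\left(-2 + 2 \cdot 4\right) - \left(-21 + 7 \cdot 7\right)\right)^{2} = \left(\left(-2 + 8\right) - \left(-21 + 49\right)\right)^{2} = \left(6 - 28\right)^{2} = \left(-22\right)^{2} = 484$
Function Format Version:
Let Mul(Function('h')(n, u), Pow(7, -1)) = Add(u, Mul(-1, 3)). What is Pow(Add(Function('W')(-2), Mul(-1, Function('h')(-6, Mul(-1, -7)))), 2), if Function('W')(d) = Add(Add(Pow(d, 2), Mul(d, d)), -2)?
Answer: 484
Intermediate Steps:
Function('h')(n, u) = Add(-21, Mul(7, u)) (Function('h')(n, u) = Mul(7, Add(u, Mul(-1, 3))) = Mul(7, Add(u, -3)) = Mul(7, Add(-3, u)) = Add(-21, Mul(7, u)))
Function('W')(d) = Add(-2, Mul(2, Pow(d, 2))) (Function('W')(d) = Add(Add(Pow(d, 2), Pow(d, 2)), -2) = Add(Mul(2, Pow(d, 2)), -2) = Add(-2, Mul(2, Pow(d, 2))))
Pow(Add(Function('W')(-2), Mul(-1, Function('h')(-6, Mul(-1, -7)))), 2) = Pow(Add(Add(-2, Mul(2, Pow(-2, 2))), Mul(-1, Add(-21, Mul(7, Mul(-1, -7))))), 2) = Pow(Add(Add(-2, Mul(2, 4)), Mul(-1, Add(-21, Mul(7, 7)))), 2) = Pow(Add(Add(-2, 8), Mul(-1, Add(-21, 49))), 2) = Pow(Add(6, Mul(-1, 28)), 2) = Pow(Add(6, -28), 2) = Pow(-22, 2) = 484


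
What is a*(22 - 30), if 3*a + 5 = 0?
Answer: 40/3 ≈ 13.333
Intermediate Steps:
a = -5/3 (a = -5/3 + (⅓)*0 = -5/3 + 0 = -5/3 ≈ -1.6667)
a*(22 - 30) = -5*(22 - 30)/3 = -5/3*(-8) = 40/3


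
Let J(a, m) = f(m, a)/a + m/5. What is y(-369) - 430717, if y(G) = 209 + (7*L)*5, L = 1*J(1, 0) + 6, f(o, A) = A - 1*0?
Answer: -430263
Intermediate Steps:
f(o, A) = A (f(o, A) = A + 0 = A)
J(a, m) = 1 + m/5 (J(a, m) = a/a + m/5 = 1 + m*(1/5) = 1 + m/5)
L = 7 (L = 1*(1 + (1/5)*0) + 6 = 1*(1 + 0) + 6 = 1*1 + 6 = 1 + 6 = 7)
y(G) = 454 (y(G) = 209 + (7*7)*5 = 209 + 49*5 = 209 + 245 = 454)
y(-369) - 430717 = 454 - 430717 = -430263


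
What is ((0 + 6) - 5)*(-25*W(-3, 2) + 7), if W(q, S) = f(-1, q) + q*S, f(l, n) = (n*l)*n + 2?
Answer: 332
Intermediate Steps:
f(l, n) = 2 + l*n² (f(l, n) = (l*n)*n + 2 = l*n² + 2 = 2 + l*n²)
W(q, S) = 2 - q² + S*q (W(q, S) = (2 - q²) + q*S = (2 - q²) + S*q = 2 - q² + S*q)
((0 + 6) - 5)*(-25*W(-3, 2) + 7) = ((0 + 6) - 5)*(-25*(2 - 1*(-3)² + 2*(-3)) + 7) = (6 - 5)*(-25*(2 - 1*9 - 6) + 7) = 1*(-25*(2 - 9 - 6) + 7) = 1*(-25*(-13) + 7) = 1*(325 + 7) = 1*332 = 332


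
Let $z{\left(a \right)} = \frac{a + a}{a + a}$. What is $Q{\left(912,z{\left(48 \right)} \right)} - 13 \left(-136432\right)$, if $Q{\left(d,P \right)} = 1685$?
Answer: $1775301$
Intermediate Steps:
$z{\left(a \right)} = 1$ ($z{\left(a \right)} = \frac{2 a}{2 a} = 2 a \frac{1}{2 a} = 1$)
$Q{\left(912,z{\left(48 \right)} \right)} - 13 \left(-136432\right) = 1685 - 13 \left(-136432\right) = 1685 - -1773616 = 1685 + 1773616 = 1775301$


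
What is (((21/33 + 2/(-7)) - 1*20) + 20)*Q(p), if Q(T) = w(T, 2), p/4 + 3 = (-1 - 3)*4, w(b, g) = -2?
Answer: -54/77 ≈ -0.70130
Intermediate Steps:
p = -76 (p = -12 + 4*((-1 - 3)*4) = -12 + 4*(-4*4) = -12 + 4*(-16) = -12 - 64 = -76)
Q(T) = -2
(((21/33 + 2/(-7)) - 1*20) + 20)*Q(p) = (((21/33 + 2/(-7)) - 1*20) + 20)*(-2) = (((21*(1/33) + 2*(-⅐)) - 20) + 20)*(-2) = (((7/11 - 2/7) - 20) + 20)*(-2) = ((27/77 - 20) + 20)*(-2) = (-1513/77 + 20)*(-2) = (27/77)*(-2) = -54/77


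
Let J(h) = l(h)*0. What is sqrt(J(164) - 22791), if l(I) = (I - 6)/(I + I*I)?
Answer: I*sqrt(22791) ≈ 150.97*I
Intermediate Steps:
l(I) = (-6 + I)/(I + I**2)
J(h) = 0 (J(h) = ((-6 + h)/(h*(1 + h)))*0 = 0)
sqrt(J(164) - 22791) = sqrt(0 - 22791) = sqrt(-22791) = I*sqrt(22791)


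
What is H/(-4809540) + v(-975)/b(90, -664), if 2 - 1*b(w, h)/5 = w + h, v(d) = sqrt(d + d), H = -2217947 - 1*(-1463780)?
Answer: 251389/1603180 + I*sqrt(78)/576 ≈ 0.15681 + 0.015333*I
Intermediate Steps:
H = -754167 (H = -2217947 + 1463780 = -754167)
v(d) = sqrt(2)*sqrt(d) (v(d) = sqrt(2*d) = sqrt(2)*sqrt(d))
b(w, h) = 10 - 5*h - 5*w (b(w, h) = 10 - 5*(w + h) = 10 - 5*(h + w) = 10 + (-5*h - 5*w) = 10 - 5*h - 5*w)
H/(-4809540) + v(-975)/b(90, -664) = -754167/(-4809540) + (sqrt(2)*sqrt(-975))/(10 - 5*(-664) - 5*90) = -754167*(-1/4809540) + (sqrt(2)*(5*I*sqrt(39)))/(10 + 3320 - 450) = 251389/1603180 + (5*I*sqrt(78))/2880 = 251389/1603180 + (5*I*sqrt(78))*(1/2880) = 251389/1603180 + I*sqrt(78)/576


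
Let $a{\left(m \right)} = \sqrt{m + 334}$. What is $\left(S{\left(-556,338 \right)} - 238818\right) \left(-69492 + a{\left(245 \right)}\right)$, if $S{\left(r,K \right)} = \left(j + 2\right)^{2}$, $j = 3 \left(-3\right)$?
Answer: $16592535348 - 238769 \sqrt{579} \approx 1.6587 \cdot 10^{10}$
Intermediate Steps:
$j = -9$
$a{\left(m \right)} = \sqrt{334 + m}$
$S{\left(r,K \right)} = 49$ ($S{\left(r,K \right)} = \left(-9 + 2\right)^{2} = \left(-7\right)^{2} = 49$)
$\left(S{\left(-556,338 \right)} - 238818\right) \left(-69492 + a{\left(245 \right)}\right) = \left(49 - 238818\right) \left(-69492 + \sqrt{334 + 245}\right) = - 238769 \left(-69492 + \sqrt{579}\right) = 16592535348 - 238769 \sqrt{579}$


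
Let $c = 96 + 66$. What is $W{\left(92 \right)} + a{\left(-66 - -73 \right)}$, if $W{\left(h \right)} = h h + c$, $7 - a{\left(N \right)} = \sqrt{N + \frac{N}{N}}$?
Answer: $8633 - 2 \sqrt{2} \approx 8630.2$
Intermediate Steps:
$c = 162$
$a{\left(N \right)} = 7 - \sqrt{1 + N}$ ($a{\left(N \right)} = 7 - \sqrt{N + \frac{N}{N}} = 7 - \sqrt{N + 1} = 7 - \sqrt{1 + N}$)
$W{\left(h \right)} = 162 + h^{2}$ ($W{\left(h \right)} = h h + 162 = h^{2} + 162 = 162 + h^{2}$)
$W{\left(92 \right)} + a{\left(-66 - -73 \right)} = \left(162 + 92^{2}\right) + \left(7 - \sqrt{1 - -7}\right) = \left(162 + 8464\right) + \left(7 - \sqrt{1 + \left(-66 + 73\right)}\right) = 8626 + \left(7 - \sqrt{1 + 7}\right) = 8626 + \left(7 - \sqrt{8}\right) = 8626 + \left(7 - 2 \sqrt{2}\right) = 8633 - 2 \sqrt{2}$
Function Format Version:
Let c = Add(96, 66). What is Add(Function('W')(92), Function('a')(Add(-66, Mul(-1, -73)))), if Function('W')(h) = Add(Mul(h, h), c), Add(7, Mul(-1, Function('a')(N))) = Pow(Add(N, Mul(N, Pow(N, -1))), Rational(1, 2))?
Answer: Add(8633, Mul(-2, Pow(2, Rational(1, 2)))) ≈ 8630.2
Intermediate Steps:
c = 162
Function('a')(N) = Add(7, Mul(-1, Pow(Add(1, N), Rational(1, 2)))) (Function('a')(N) = Add(7, Mul(-1, Pow(Add(N, Mul(N, Pow(N, -1))), Rational(1, 2)))) = Add(7, Mul(-1, Pow(Add(N, 1), Rational(1, 2)))) = Add(7, Mul(-1, Pow(Add(1, N), Rational(1, 2)))))
Function('W')(h) = Add(162, Pow(h, 2)) (Function('W')(h) = Add(Mul(h, h), 162) = Add(Pow(h, 2), 162) = Add(162, Pow(h, 2)))
Add(Function('W')(92), Function('a')(Add(-66, Mul(-1, -73)))) = Add(Add(162, Pow(92, 2)), Add(7, Mul(-1, Pow(Add(1, Add(-66, Mul(-1, -73))), Rational(1, 2))))) = Add(Add(162, 8464), Add(7, Mul(-1, Pow(Add(1, Add(-66, 73)), Rational(1, 2))))) = Add(8626, Add(7, Mul(-1, Pow(Add(1, 7), Rational(1, 2))))) = Add(8626, Add(7, Mul(-1, Pow(8, Rational(1, 2))))) = Add(8626, Add(7, Mul(-1, Mul(2, Pow(2, Rational(1, 2)))))) = Add(8626, Add(7, Mul(-2, Pow(2, Rational(1, 2))))) = Add(8633, Mul(-2, Pow(2, Rational(1, 2))))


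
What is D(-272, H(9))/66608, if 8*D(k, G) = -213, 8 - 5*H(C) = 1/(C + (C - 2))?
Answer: -213/532864 ≈ -0.00039973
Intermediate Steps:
H(C) = 8/5 - 1/(5*(-2 + 2*C)) (H(C) = 8/5 - 1/(5*(C + (C - 2))) = 8/5 - 1/(5*(C + (-2 + C))) = 8/5 - 1/(5*(-2 + 2*C)))
D(k, G) = -213/8 (D(k, G) = (⅛)*(-213) = -213/8)
D(-272, H(9))/66608 = -213/8/66608 = -213/8*1/66608 = -213/532864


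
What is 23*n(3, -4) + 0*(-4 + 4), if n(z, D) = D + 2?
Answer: -46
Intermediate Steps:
n(z, D) = 2 + D
23*n(3, -4) + 0*(-4 + 4) = 23*(2 - 4) + 0*(-4 + 4) = 23*(-2) + 0*0 = -46 + 0 = -46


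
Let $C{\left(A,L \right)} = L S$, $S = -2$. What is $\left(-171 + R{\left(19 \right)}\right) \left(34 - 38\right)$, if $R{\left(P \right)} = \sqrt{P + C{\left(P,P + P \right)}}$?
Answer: $684 - 4 i \sqrt{57} \approx 684.0 - 30.199 i$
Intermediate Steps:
$C{\left(A,L \right)} = - 2 L$ ($C{\left(A,L \right)} = L \left(-2\right) = - 2 L$)
$R{\left(P \right)} = \sqrt{3} \sqrt{- P}$ ($R{\left(P \right)} = \sqrt{P - 2 \left(P + P\right)} = \sqrt{P - 2 \cdot 2 P} = \sqrt{P - 4 P} = \sqrt{- 3 P} = \sqrt{3} \sqrt{- P}$)
$\left(-171 + R{\left(19 \right)}\right) \left(34 - 38\right) = \left(-171 + \sqrt{3} \sqrt{\left(-1\right) 19}\right) \left(34 - 38\right) = \left(-171 + \sqrt{3} \sqrt{-19}\right) \left(-4\right) = \left(-171 + \sqrt{3} i \sqrt{19}\right) \left(-4\right) = \left(-171 + i \sqrt{57}\right) \left(-4\right) = 684 - 4 i \sqrt{57}$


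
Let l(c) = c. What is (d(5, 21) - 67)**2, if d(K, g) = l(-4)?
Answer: 5041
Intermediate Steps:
d(K, g) = -4
(d(5, 21) - 67)**2 = (-4 - 67)**2 = (-71)**2 = 5041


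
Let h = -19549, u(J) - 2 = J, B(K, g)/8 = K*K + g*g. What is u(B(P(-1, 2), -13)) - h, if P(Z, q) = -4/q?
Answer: 20935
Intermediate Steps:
B(K, g) = 8*K² + 8*g² (B(K, g) = 8*(K*K + g*g) = 8*(K² + g²) = 8*K² + 8*g²)
u(J) = 2 + J
u(B(P(-1, 2), -13)) - h = (2 + (8*(-4/2)² + 8*(-13)²)) - 1*(-19549) = (2 + (8*(-4*½)² + 8*169)) + 19549 = (2 + (8*(-2)² + 1352)) + 19549 = (2 + (8*4 + 1352)) + 19549 = (2 + (32 + 1352)) + 19549 = (2 + 1384) + 19549 = 1386 + 19549 = 20935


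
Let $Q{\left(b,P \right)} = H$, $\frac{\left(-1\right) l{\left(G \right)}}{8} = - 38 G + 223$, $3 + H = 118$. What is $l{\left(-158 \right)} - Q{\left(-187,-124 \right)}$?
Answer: $-49931$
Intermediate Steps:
$H = 115$ ($H = -3 + 118 = 115$)
$l{\left(G \right)} = -1784 + 304 G$ ($l{\left(G \right)} = - 8 \left(- 38 G + 223\right) = - 8 \left(223 - 38 G\right) = -1784 + 304 G$)
$Q{\left(b,P \right)} = 115$
$l{\left(-158 \right)} - Q{\left(-187,-124 \right)} = \left(-1784 + 304 \left(-158\right)\right) - 115 = \left(-1784 - 48032\right) - 115 = -49816 - 115 = -49931$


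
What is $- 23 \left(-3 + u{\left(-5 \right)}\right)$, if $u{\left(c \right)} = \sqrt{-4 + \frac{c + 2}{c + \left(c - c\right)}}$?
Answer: $69 - \frac{23 i \sqrt{85}}{5} \approx 69.0 - 42.41 i$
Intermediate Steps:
$u{\left(c \right)} = \sqrt{-4 + \frac{2 + c}{c}}$ ($u{\left(c \right)} = \sqrt{-4 + \frac{2 + c}{c + 0}} = \sqrt{-4 + \frac{2 + c}{c}}$)
$- 23 \left(-3 + u{\left(-5 \right)}\right) = - 23 \left(-3 + \sqrt{-3 + \frac{2}{-5}}\right) = - 23 \left(-3 + \sqrt{-3 + 2 \left(- \frac{1}{5}\right)}\right) = - 23 \left(-3 + \sqrt{-3 - \frac{2}{5}}\right) = - 23 \left(-3 + \sqrt{- \frac{17}{5}}\right) = - 23 \left(-3 + \frac{i \sqrt{85}}{5}\right) = 69 - \frac{23 i \sqrt{85}}{5}$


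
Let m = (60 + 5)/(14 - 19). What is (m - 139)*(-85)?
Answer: 12920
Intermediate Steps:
m = -13 (m = 65/(-5) = 65*(-⅕) = -13)
(m - 139)*(-85) = (-13 - 139)*(-85) = -152*(-85) = 12920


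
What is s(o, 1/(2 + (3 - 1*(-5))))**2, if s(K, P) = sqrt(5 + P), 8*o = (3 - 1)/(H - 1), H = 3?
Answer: 51/10 ≈ 5.1000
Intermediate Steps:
o = 1/8 (o = ((3 - 1)/(3 - 1))/8 = (2/2)/8 = (2*(1/2))/8 = (1/8)*1 = 1/8 ≈ 0.12500)
s(o, 1/(2 + (3 - 1*(-5))))**2 = (sqrt(5 + 1/(2 + (3 - 1*(-5)))))**2 = (sqrt(5 + 1/(2 + (3 + 5))))**2 = (sqrt(5 + 1/(2 + 8)))**2 = (sqrt(5 + 1/10))**2 = (sqrt(51/10))**2 = (sqrt(510)/10)**2 = 51/10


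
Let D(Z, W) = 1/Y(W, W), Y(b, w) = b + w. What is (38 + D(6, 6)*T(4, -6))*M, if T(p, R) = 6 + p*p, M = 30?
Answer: 1195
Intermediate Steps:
T(p, R) = 6 + p**2
D(Z, W) = 1/(2*W) (D(Z, W) = 1/(W + W) = 1/(2*W))
(38 + D(6, 6)*T(4, -6))*M = (38 + ((1/2)/6)*(6 + 4**2))*30 = (38 + ((1/2)*(1/6))*(6 + 16))*30 = (38 + (1/12)*22)*30 = (38 + 11/6)*30 = (239/6)*30 = 1195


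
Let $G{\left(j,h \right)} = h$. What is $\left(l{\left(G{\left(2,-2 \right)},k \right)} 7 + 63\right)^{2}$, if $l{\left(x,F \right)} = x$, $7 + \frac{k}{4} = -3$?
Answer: $2401$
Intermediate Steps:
$k = -40$ ($k = -28 + 4 \left(-3\right) = -28 - 12 = -40$)
$\left(l{\left(G{\left(2,-2 \right)},k \right)} 7 + 63\right)^{2} = \left(\left(-2\right) 7 + 63\right)^{2} = \left(-14 + 63\right)^{2} = 49^{2} = 2401$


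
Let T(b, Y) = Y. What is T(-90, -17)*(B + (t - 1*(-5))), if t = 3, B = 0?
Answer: -136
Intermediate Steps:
T(-90, -17)*(B + (t - 1*(-5))) = -17*(0 + (3 - 1*(-5))) = -17*(0 + (3 + 5)) = -17*(0 + 8) = -17*8 = -136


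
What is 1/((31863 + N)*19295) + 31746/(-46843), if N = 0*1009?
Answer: -19517332340567/28798916431155 ≈ -0.67771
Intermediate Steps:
N = 0
1/((31863 + N)*19295) + 31746/(-46843) = 1/((31863 + 0)*19295) + 31746/(-46843) = (1/19295)/31863 + 31746*(-1/46843) = (1/31863)*(1/19295) - 31746/46843 = 1/614796585 - 31746/46843 = -19517332340567/28798916431155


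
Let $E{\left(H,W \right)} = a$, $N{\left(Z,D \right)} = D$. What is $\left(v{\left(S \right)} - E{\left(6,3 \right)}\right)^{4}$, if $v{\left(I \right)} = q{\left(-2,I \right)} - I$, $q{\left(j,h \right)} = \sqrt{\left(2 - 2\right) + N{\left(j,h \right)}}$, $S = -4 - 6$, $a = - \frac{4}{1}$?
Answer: $\left(14 + i \sqrt{10}\right)^{4} \approx 26756.0 + 32938.0 i$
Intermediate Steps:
$a = -4$ ($a = \left(-4\right) 1 = -4$)
$E{\left(H,W \right)} = -4$
$S = -10$ ($S = -4 - 6 = -10$)
$q{\left(j,h \right)} = \sqrt{h}$ ($q{\left(j,h \right)} = \sqrt{\left(2 - 2\right) + h} = \sqrt{0 + h} = \sqrt{h}$)
$v{\left(I \right)} = \sqrt{I} - I$
$\left(v{\left(S \right)} - E{\left(6,3 \right)}\right)^{4} = \left(\left(\sqrt{-10} - -10\right) - -4\right)^{4} = \left(\left(i \sqrt{10} + 10\right) + 4\right)^{4} = \left(\left(10 + i \sqrt{10}\right) + 4\right)^{4} = \left(14 + i \sqrt{10}\right)^{4}$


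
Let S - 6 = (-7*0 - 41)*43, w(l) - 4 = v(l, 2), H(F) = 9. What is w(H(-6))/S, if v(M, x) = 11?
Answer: -15/1757 ≈ -0.0085373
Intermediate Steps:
w(l) = 15 (w(l) = 4 + 11 = 15)
S = -1757 (S = 6 + (-7*0 - 41)*43 = 6 + (0 - 41)*43 = 6 - 41*43 = 6 - 1763 = -1757)
w(H(-6))/S = 15/(-1757) = 15*(-1/1757) = -15/1757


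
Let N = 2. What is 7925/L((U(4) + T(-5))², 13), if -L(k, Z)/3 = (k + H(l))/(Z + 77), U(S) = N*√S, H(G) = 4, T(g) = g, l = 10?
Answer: -47550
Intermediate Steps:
U(S) = 2*√S
L(k, Z) = -3*(4 + k)/(77 + Z) (L(k, Z) = -3*(k + 4)/(Z + 77) = -3*(4 + k)/(77 + Z))
7925/L((U(4) + T(-5))², 13) = 7925/((3*(-4 - (2*√4 - 5)²)/(77 + 13))) = 7925/((3*(-4 - (2*2 - 5)²)/90)) = 7925/((3*(1/90)*(-4 - (4 - 5)²))) = 7925/((3*(1/90)*(-4 - 1*(-1)²))) = 7925/((3*(1/90)*(-4 - 1*1))) = 7925/((3*(1/90)*(-4 - 1))) = 7925/((3*(1/90)*(-5))) = 7925/(-⅙) = 7925*(-6) = -47550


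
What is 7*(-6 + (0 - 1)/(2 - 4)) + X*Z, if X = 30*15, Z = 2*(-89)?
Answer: -160277/2 ≈ -80139.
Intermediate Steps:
Z = -178
X = 450
7*(-6 + (0 - 1)/(2 - 4)) + X*Z = 7*(-6 + (0 - 1)/(2 - 4)) + 450*(-178) = 7*(-6 - 1/(-2)) - 80100 = 7*(-6 - 1*(-½)) - 80100 = 7*(-6 + ½) - 80100 = 7*(-11/2) - 80100 = -77/2 - 80100 = -160277/2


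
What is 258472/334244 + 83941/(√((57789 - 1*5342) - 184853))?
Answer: 64618/83561 - 83941*I*√132406/132406 ≈ 0.7733 - 230.69*I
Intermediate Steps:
258472/334244 + 83941/(√((57789 - 1*5342) - 184853)) = 258472*(1/334244) + 83941/(√((57789 - 5342) - 184853)) = 64618/83561 + 83941/(√(52447 - 184853)) = 64618/83561 + 83941/(√(-132406)) = 64618/83561 + 83941/((I*√132406)) = 64618/83561 + 83941*(-I*√132406/132406) = 64618/83561 - 83941*I*√132406/132406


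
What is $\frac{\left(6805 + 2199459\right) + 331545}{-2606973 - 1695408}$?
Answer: $- \frac{2537809}{4302381} \approx -0.58986$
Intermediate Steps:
$\frac{\left(6805 + 2199459\right) + 331545}{-2606973 - 1695408} = \frac{2206264 + 331545}{-4302381} = 2537809 \left(- \frac{1}{4302381}\right) = - \frac{2537809}{4302381}$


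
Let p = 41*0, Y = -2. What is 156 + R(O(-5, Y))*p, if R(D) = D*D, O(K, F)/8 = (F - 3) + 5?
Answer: 156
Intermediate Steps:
p = 0
O(K, F) = 16 + 8*F (O(K, F) = 8*((F - 3) + 5) = 8*((-3 + F) + 5) = 8*(2 + F) = 16 + 8*F)
R(D) = D²
156 + R(O(-5, Y))*p = 156 + (16 + 8*(-2))²*0 = 156 + (16 - 16)²*0 = 156 + 0²*0 = 156 + 0*0 = 156 + 0 = 156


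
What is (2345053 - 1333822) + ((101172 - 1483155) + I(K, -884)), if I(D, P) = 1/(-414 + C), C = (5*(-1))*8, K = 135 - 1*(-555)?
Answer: -168321409/454 ≈ -3.7075e+5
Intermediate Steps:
K = 690 (K = 135 + 555 = 690)
C = -40 (C = -5*8 = -40)
I(D, P) = -1/454 (I(D, P) = 1/(-414 - 40) = 1/(-454) = -1/454)
(2345053 - 1333822) + ((101172 - 1483155) + I(K, -884)) = (2345053 - 1333822) + ((101172 - 1483155) - 1/454) = 1011231 + (-1381983 - 1/454) = 1011231 - 627420283/454 = -168321409/454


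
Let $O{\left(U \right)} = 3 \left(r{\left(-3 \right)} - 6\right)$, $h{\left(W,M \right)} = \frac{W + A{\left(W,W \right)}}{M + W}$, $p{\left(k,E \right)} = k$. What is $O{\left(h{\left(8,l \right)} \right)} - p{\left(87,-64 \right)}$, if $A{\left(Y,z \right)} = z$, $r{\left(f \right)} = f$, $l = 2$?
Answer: $-114$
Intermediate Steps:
$h{\left(W,M \right)} = \frac{2 W}{M + W}$ ($h{\left(W,M \right)} = \frac{W + W}{M + W} = \frac{2 W}{M + W}$)
$O{\left(U \right)} = -27$ ($O{\left(U \right)} = 3 \left(-3 - 6\right) = 3 \left(-9\right) = -27$)
$O{\left(h{\left(8,l \right)} \right)} - p{\left(87,-64 \right)} = -27 - 87 = -114$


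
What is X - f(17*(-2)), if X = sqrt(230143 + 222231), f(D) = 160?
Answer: -160 + sqrt(452374) ≈ 512.59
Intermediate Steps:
X = sqrt(452374) ≈ 672.59
X - f(17*(-2)) = sqrt(452374) - 1*160 = sqrt(452374) - 160 = -160 + sqrt(452374)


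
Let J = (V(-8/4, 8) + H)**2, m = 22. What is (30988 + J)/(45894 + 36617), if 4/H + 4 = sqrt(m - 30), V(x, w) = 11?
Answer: (31067*I + 62196*sqrt(2))/(82511*(I + 2*sqrt(2))) ≈ 0.37685 - 0.00011807*I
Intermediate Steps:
H = 4/(-4 + 2*I*sqrt(2)) (H = 4/(-4 + sqrt(22 - 30)) = 4/(-4 + sqrt(-8)) = 4/(-4 + 2*I*sqrt(2)) ≈ -0.66667 - 0.4714*I)
J = (31/3 - I*sqrt(2)/3)**2 (J = (11 + (-2/3 - I*sqrt(2)/3))**2 = (31/3 - I*sqrt(2)/3)**2 ≈ 106.56 - 9.7424*I)
(30988 + J)/(45894 + 36617) = (30988 + (79*I + 220*sqrt(2))/(I + 2*sqrt(2)))/(45894 + 36617) = (30988 + (79*I + 220*sqrt(2))/(I + 2*sqrt(2)))/82511 = (30988 + (79*I + 220*sqrt(2))/(I + 2*sqrt(2)))*(1/82511) = 30988/82511 + (79*I + 220*sqrt(2))/(82511*(I + 2*sqrt(2)))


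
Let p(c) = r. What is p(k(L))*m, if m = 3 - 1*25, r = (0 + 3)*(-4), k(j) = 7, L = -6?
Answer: 264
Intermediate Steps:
r = -12 (r = 3*(-4) = -12)
m = -22 (m = 3 - 25 = -22)
p(c) = -12
p(k(L))*m = -12*(-22) = 264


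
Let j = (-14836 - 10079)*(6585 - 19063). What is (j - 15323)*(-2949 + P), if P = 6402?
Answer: 1073448084291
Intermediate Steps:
j = 310889370 (j = -24915*(-12478) = 310889370)
(j - 15323)*(-2949 + P) = (310889370 - 15323)*(-2949 + 6402) = 310874047*3453 = 1073448084291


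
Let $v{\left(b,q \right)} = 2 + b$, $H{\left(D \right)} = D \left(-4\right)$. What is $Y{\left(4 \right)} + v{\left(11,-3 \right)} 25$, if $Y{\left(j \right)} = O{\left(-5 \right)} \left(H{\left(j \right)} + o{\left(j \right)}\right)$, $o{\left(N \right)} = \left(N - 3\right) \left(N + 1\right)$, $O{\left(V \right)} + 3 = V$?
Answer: $413$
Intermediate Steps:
$O{\left(V \right)} = -3 + V$
$H{\left(D \right)} = - 4 D$
$o{\left(N \right)} = \left(1 + N\right) \left(-3 + N\right)$ ($o{\left(N \right)} = \left(-3 + N\right) \left(1 + N\right) = \left(1 + N\right) \left(-3 + N\right)$)
$Y{\left(j \right)} = 24 - 8 j^{2} + 48 j$ ($Y{\left(j \right)} = \left(-3 - 5\right) \left(- 4 j - \left(3 - j^{2} + 2 j\right)\right) = - 8 \left(-3 + j^{2} - 6 j\right) = 24 - 8 j^{2} + 48 j$)
$Y{\left(4 \right)} + v{\left(11,-3 \right)} 25 = \left(24 - 8 \cdot 4^{2} + 48 \cdot 4\right) + \left(2 + 11\right) 25 = \left(24 - 128 + 192\right) + 13 \cdot 25 = \left(24 - 128 + 192\right) + 325 = 88 + 325 = 413$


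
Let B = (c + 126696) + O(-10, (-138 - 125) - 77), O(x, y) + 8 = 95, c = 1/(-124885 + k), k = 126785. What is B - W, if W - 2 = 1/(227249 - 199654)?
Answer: 1329438249239/10486100 ≈ 1.2678e+5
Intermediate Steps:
c = 1/1900 (c = 1/(-124885 + 126785) = 1/1900 ≈ 0.00052632)
O(x, y) = 87 (O(x, y) = -8 + 95 = 87)
B = 240887701/1900 (B = (1/1900 + 126696) + 87 = 240722401/1900 + 87 = 240887701/1900 ≈ 1.2678e+5)
W = 55191/27595 (W = 2 + 1/(227249 - 199654) = 2 + 1/27595 = 55191/27595 ≈ 2.0000)
B - W = 240887701/1900 - 1*55191/27595 = 240887701/1900 - 55191/27595 = 1329438249239/10486100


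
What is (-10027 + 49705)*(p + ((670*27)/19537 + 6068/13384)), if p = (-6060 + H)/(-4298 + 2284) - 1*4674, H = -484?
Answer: -871151007061051893/4702028401 ≈ -1.8527e+8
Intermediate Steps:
p = -4703446/1007 (p = (-6060 - 484)/(-4298 + 2284) - 1*4674 = -6544/(-2014) - 4674 = -6544*(-1/2014) - 4674 = 3272/1007 - 4674 = -4703446/1007 ≈ -4670.8)
(-10027 + 49705)*(p + ((670*27)/19537 + 6068/13384)) = (-10027 + 49705)*(-4703446/1007 + ((670*27)/19537 + 6068/13384)) = 39678*(-4703446/1007 + (18090*(1/19537) + 6068*(1/13384))) = 39678*(-4703446/1007 + (18090/19537 + 1517/3346)) = 39678*(-4703446/1007 + 12880967/9338686) = 39678*(-43911034178187/9404056802) = -871151007061051893/4702028401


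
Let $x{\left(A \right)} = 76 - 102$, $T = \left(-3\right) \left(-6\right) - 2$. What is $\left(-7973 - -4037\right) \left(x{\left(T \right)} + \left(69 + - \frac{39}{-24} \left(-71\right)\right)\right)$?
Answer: $284868$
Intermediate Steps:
$T = 16$ ($T = 18 - 2 = 16$)
$x{\left(A \right)} = -26$ ($x{\left(A \right)} = 76 - 102 = -26$)
$\left(-7973 - -4037\right) \left(x{\left(T \right)} + \left(69 + - \frac{39}{-24} \left(-71\right)\right)\right) = \left(-7973 - -4037\right) \left(-26 + \left(69 + - \frac{39}{-24} \left(-71\right)\right)\right) = \left(-7973 + \left(-2363 + 6400\right)\right) \left(-26 + \left(69 + \left(-39\right) \left(- \frac{1}{24}\right) \left(-71\right)\right)\right) = \left(-7973 + 4037\right) \left(-26 + \left(69 + \frac{13}{8} \left(-71\right)\right)\right) = - 3936 \left(-26 + \left(69 - \frac{923}{8}\right)\right) = - 3936 \left(-26 - \frac{371}{8}\right) = \left(-3936\right) \left(- \frac{579}{8}\right) = 284868$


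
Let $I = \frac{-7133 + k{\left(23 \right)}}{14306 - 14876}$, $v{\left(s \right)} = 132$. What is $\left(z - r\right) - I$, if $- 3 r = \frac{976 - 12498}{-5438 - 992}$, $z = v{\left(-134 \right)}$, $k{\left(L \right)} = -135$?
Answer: $\frac{7320819}{61085} \approx 119.85$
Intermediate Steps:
$z = 132$
$r = - \frac{5761}{9645}$ ($r = - \frac{\left(976 - 12498\right) \frac{1}{-5438 - 992}}{3} = - \frac{\left(-11522\right) \frac{1}{-6430}}{3} = - \frac{\left(-11522\right) \left(- \frac{1}{6430}\right)}{3} = \left(- \frac{1}{3}\right) \frac{5761}{3215} = - \frac{5761}{9645} \approx -0.5973$)
$I = \frac{3634}{285}$ ($I = \frac{-7133 - 135}{14306 - 14876} = - \frac{7268}{-570} = \left(-7268\right) \left(- \frac{1}{570}\right) = \frac{3634}{285} \approx 12.751$)
$\left(z - r\right) - I = \left(132 - - \frac{5761}{9645}\right) - \frac{3634}{285} = \left(132 + \frac{5761}{9645}\right) - \frac{3634}{285} = \frac{1278901}{9645} - \frac{3634}{285} = \frac{7320819}{61085}$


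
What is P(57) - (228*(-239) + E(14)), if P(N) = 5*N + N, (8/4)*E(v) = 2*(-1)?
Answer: 54835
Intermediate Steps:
E(v) = -1 (E(v) = (2*(-1))/2 = (½)*(-2) = -1)
P(N) = 6*N
P(57) - (228*(-239) + E(14)) = 6*57 - (228*(-239) - 1) = 342 - (-54492 - 1) = 342 - 1*(-54493) = 342 + 54493 = 54835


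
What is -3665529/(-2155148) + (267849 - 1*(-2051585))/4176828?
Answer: 5077251927061/2250420627636 ≈ 2.2561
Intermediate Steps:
-3665529/(-2155148) + (267849 - 1*(-2051585))/4176828 = -3665529*(-1/2155148) + (267849 + 2051585)*(1/4176828) = 3665529/2155148 + 2319434*(1/4176828) = 3665529/2155148 + 1159717/2088414 = 5077251927061/2250420627636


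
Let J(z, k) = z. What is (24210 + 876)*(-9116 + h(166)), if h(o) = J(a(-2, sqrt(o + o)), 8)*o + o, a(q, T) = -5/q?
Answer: -214109010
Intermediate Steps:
h(o) = 7*o/2 (h(o) = (-5/(-2))*o + o = (-5*(-1/2))*o + o = 5*o/2 + o = 7*o/2)
(24210 + 876)*(-9116 + h(166)) = (24210 + 876)*(-9116 + (7/2)*166) = 25086*(-9116 + 581) = 25086*(-8535) = -214109010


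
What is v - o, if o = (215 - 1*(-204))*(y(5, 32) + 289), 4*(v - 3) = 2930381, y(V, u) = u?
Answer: 2392397/4 ≈ 5.9810e+5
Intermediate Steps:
v = 2930393/4 (v = 3 + (¼)*2930381 = 3 + 2930381/4 = 2930393/4 ≈ 7.3260e+5)
o = 134499 (o = (215 - 1*(-204))*(32 + 289) = (215 + 204)*321 = 419*321 = 134499)
v - o = 2930393/4 - 1*134499 = 2930393/4 - 134499 = 2392397/4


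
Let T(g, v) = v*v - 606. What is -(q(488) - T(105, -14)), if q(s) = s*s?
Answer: -238554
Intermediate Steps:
q(s) = s²
T(g, v) = -606 + v² (T(g, v) = v² - 606 = -606 + v²)
-(q(488) - T(105, -14)) = -(488² - (-606 + (-14)²)) = -(238144 - (-606 + 196)) = -(238144 - 1*(-410)) = -(238144 + 410) = -1*238554 = -238554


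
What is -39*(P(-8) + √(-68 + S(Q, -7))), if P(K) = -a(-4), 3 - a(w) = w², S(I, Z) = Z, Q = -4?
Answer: -507 - 195*I*√3 ≈ -507.0 - 337.75*I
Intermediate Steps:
a(w) = 3 - w²
P(K) = 13 (P(K) = -(3 - 1*(-4)²) = -(3 - 1*16) = -(3 - 16) = -1*(-13) = 13)
-39*(P(-8) + √(-68 + S(Q, -7))) = -39*(13 + √(-68 - 7)) = -39*(13 + √(-75)) = -39*(13 + 5*I*√3) = -507 - 195*I*√3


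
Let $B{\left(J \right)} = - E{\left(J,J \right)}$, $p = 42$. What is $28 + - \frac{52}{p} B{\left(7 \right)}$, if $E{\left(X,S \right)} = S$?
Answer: $\frac{110}{3} \approx 36.667$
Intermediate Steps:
$B{\left(J \right)} = - J$
$28 + - \frac{52}{p} B{\left(7 \right)} = 28 + - \frac{52}{42} \left(\left(-1\right) 7\right) = 28 + \left(-52\right) \frac{1}{42} \left(-7\right) = 28 - - \frac{26}{3} = 28 + \frac{26}{3} = \frac{110}{3}$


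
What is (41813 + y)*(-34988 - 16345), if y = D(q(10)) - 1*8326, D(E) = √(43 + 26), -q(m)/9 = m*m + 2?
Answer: -1718988171 - 51333*√69 ≈ -1.7194e+9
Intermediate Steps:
q(m) = -18 - 9*m² (q(m) = -9*(m*m + 2) = -9*(m² + 2) = -9*(2 + m²) = -18 - 9*m²)
D(E) = √69
y = -8326 + √69 (y = √69 - 1*8326 = √69 - 8326 = -8326 + √69 ≈ -8317.7)
(41813 + y)*(-34988 - 16345) = (41813 + (-8326 + √69))*(-34988 - 16345) = (33487 + √69)*(-51333) = -1718988171 - 51333*√69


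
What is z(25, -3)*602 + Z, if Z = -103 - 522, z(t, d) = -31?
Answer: -19287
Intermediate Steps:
Z = -625
z(25, -3)*602 + Z = -31*602 - 625 = -18662 - 625 = -19287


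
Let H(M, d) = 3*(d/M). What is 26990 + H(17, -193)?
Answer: 458251/17 ≈ 26956.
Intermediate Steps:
H(M, d) = 3*d/M
26990 + H(17, -193) = 26990 + 3*(-193)/17 = 26990 + 3*(-193)*(1/17) = 26990 - 579/17 = 458251/17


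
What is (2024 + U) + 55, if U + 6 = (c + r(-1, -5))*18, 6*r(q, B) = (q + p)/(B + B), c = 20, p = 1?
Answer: 2433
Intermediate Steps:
r(q, B) = (1 + q)/(12*B) (r(q, B) = ((q + 1)/(B + B))/6 = ((1 + q)/((2*B)))/6 = ((1 + q)*(1/(2*B)))/6 = ((1 + q)/(2*B))/6 = (1 + q)/(12*B))
U = 354 (U = -6 + (20 + (1/12)*(1 - 1)/(-5))*18 = -6 + (20 + (1/12)*(-⅕)*0)*18 = -6 + (20 + 0)*18 = -6 + 20*18 = -6 + 360 = 354)
(2024 + U) + 55 = (2024 + 354) + 55 = 2378 + 55 = 2433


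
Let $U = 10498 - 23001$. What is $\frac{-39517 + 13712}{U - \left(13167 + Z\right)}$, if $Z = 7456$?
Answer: $\frac{25805}{33126} \approx 0.779$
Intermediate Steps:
$U = -12503$
$\frac{-39517 + 13712}{U - \left(13167 + Z\right)} = \frac{-39517 + 13712}{-12503 - 20623} = - \frac{25805}{-12503 - 20623} = - \frac{25805}{-33126} = \left(-25805\right) \left(- \frac{1}{33126}\right) = \frac{25805}{33126}$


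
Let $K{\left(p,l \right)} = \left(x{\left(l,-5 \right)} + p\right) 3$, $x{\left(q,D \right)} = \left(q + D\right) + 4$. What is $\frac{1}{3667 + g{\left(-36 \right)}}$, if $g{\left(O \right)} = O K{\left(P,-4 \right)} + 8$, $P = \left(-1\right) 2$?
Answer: $\frac{1}{4431} \approx 0.00022568$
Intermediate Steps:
$P = -2$
$x{\left(q,D \right)} = 4 + D + q$ ($x{\left(q,D \right)} = \left(D + q\right) + 4 = 4 + D + q$)
$K{\left(p,l \right)} = -3 + 3 l + 3 p$ ($K{\left(p,l \right)} = \left(\left(4 - 5 + l\right) + p\right) 3 = \left(\left(-1 + l\right) + p\right) 3 = \left(-1 + l + p\right) 3 = -3 + 3 l + 3 p$)
$g{\left(O \right)} = 8 - 21 O$ ($g{\left(O \right)} = O \left(-3 + 3 \left(-4\right) + 3 \left(-2\right)\right) + 8 = O \left(-3 - 12 - 6\right) + 8 = O \left(-21\right) + 8 = - 21 O + 8 = 8 - 21 O$)
$\frac{1}{3667 + g{\left(-36 \right)}} = \frac{1}{3667 + \left(8 - -756\right)} = \frac{1}{3667 + \left(8 + 756\right)} = \frac{1}{3667 + 764} = \frac{1}{4431}$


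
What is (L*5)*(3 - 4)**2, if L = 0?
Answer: 0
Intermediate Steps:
(L*5)*(3 - 4)**2 = (0*5)*(3 - 4)**2 = 0*(-1)**2 = 0*1 = 0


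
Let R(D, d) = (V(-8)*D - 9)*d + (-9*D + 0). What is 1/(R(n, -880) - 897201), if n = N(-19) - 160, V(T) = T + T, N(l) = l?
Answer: -1/3407990 ≈ -2.9343e-7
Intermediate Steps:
V(T) = 2*T
n = -179 (n = -19 - 160 = -179)
R(D, d) = -9*D + d*(-9 - 16*D) (R(D, d) = ((2*(-8))*D - 9)*d + (-9*D + 0) = (-16*D - 9)*d - 9*D = (-9 - 16*D)*d - 9*D = d*(-9 - 16*D) - 9*D = -9*D + d*(-9 - 16*D))
1/(R(n, -880) - 897201) = 1/((-9*(-179) - 9*(-880) - 16*(-179)*(-880)) - 897201) = 1/((1611 + 7920 - 2520320) - 897201) = 1/(-2510789 - 897201) = 1/(-3407990) = -1/3407990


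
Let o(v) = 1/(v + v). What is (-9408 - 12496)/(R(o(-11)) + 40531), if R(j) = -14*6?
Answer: -21904/40447 ≈ -0.54155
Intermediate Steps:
o(v) = 1/(2*v)
R(j) = -84
(-9408 - 12496)/(R(o(-11)) + 40531) = (-9408 - 12496)/(-84 + 40531) = -21904/40447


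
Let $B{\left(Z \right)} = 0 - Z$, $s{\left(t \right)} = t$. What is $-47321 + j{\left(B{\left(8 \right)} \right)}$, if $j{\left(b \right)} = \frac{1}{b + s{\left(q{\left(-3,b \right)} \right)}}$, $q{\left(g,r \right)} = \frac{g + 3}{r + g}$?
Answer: $- \frac{378569}{8} \approx -47321.0$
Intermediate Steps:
$q{\left(g,r \right)} = \frac{3 + g}{g + r}$
$B{\left(Z \right)} = - Z$
$j{\left(b \right)} = \frac{1}{b}$ ($j{\left(b \right)} = \frac{1}{b + \frac{3 - 3}{-3 + b}} = \frac{1}{b + \frac{1}{-3 + b} 0} = \frac{1}{b + 0} = \frac{1}{b}$)
$-47321 + j{\left(B{\left(8 \right)} \right)} = -47321 + \frac{1}{\left(-1\right) 8} = -47321 + \frac{1}{-8} = -47321 - \frac{1}{8} = - \frac{378569}{8}$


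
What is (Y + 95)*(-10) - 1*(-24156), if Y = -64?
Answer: 23846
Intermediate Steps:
(Y + 95)*(-10) - 1*(-24156) = (-64 + 95)*(-10) - 1*(-24156) = 31*(-10) + 24156 = -310 + 24156 = 23846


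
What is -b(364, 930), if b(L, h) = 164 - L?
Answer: 200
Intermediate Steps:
-b(364, 930) = -(164 - 1*364) = -(164 - 364) = -1*(-200) = 200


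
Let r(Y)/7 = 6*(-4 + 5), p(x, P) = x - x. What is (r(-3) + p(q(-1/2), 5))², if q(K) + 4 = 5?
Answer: 1764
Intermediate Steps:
q(K) = 1 (q(K) = -4 + 5 = 1)
p(x, P) = 0
r(Y) = 42 (r(Y) = 7*(6*(-4 + 5)) = 7*(6*1) = 7*6 = 42)
(r(-3) + p(q(-1/2), 5))² = (42 + 0)² = 42² = 1764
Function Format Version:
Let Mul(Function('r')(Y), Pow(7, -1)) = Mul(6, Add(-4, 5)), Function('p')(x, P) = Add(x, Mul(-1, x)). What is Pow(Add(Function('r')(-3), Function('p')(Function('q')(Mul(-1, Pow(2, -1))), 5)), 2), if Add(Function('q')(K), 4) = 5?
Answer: 1764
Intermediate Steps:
Function('q')(K) = 1 (Function('q')(K) = Add(-4, 5) = 1)
Function('p')(x, P) = 0
Function('r')(Y) = 42 (Function('r')(Y) = Mul(7, Mul(6, Add(-4, 5))) = Mul(7, Mul(6, 1)) = Mul(7, 6) = 42)
Pow(Add(Function('r')(-3), Function('p')(Function('q')(Mul(-1, Pow(2, -1))), 5)), 2) = Pow(Add(42, 0), 2) = Pow(42, 2) = 1764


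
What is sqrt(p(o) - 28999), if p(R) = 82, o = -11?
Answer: 9*I*sqrt(357) ≈ 170.05*I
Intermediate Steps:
sqrt(p(o) - 28999) = sqrt(82 - 28999) = sqrt(-28917) = 9*I*sqrt(357)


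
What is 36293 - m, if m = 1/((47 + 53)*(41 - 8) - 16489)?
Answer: 478668378/13189 ≈ 36293.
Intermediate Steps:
m = -1/13189 (m = 1/(100*33 - 16489) = 1/(3300 - 16489) = 1/(-13189) = -1/13189 ≈ -7.5821e-5)
36293 - m = 36293 - 1*(-1/13189) = 36293 + 1/13189 = 478668378/13189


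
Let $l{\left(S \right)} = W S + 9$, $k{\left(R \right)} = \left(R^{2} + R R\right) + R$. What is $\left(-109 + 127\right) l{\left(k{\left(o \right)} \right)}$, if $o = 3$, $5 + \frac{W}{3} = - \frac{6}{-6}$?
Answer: $-4374$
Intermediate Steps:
$W = -12$ ($W = -15 + 3 \left(- \frac{6}{-6}\right) = -15 + 3 \left(\left(-6\right) \left(- \frac{1}{6}\right)\right) = -15 + 3 \cdot 1 = -15 + 3 = -12$)
$k{\left(R \right)} = R + 2 R^{2}$ ($k{\left(R \right)} = \left(R^{2} + R^{2}\right) + R = 2 R^{2} + R = R + 2 R^{2}$)
$l{\left(S \right)} = 9 - 12 S$ ($l{\left(S \right)} = - 12 S + 9 = 9 - 12 S$)
$\left(-109 + 127\right) l{\left(k{\left(o \right)} \right)} = \left(-109 + 127\right) \left(9 - 12 \cdot 3 \left(1 + 2 \cdot 3\right)\right) = 18 \left(9 - 12 \cdot 3 \left(1 + 6\right)\right) = 18 \left(9 - 12 \cdot 3 \cdot 7\right) = 18 \left(9 - 252\right) = 18 \left(-243\right) = -4374$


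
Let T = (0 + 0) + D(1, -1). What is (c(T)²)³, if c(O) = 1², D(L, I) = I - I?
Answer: 1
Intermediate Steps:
D(L, I) = 0
T = 0 (T = (0 + 0) + 0 = 0 + 0 = 0)
c(O) = 1
(c(T)²)³ = (1²)³ = 1³ = 1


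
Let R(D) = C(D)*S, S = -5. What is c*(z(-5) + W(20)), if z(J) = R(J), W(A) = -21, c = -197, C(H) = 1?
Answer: 5122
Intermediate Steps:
R(D) = -5 (R(D) = 1*(-5) = -5)
z(J) = -5
c*(z(-5) + W(20)) = -197*(-5 - 21) = -197*(-26) = 5122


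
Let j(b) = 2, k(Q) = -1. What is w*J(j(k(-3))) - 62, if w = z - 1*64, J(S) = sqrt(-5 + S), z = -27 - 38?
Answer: -62 - 129*I*sqrt(3) ≈ -62.0 - 223.43*I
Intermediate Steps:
z = -65
w = -129 (w = -65 - 1*64 = -65 - 64 = -129)
w*J(j(k(-3))) - 62 = -129*sqrt(-5 + 2) - 62 = -129*I*sqrt(3) - 62 = -62 - 129*I*sqrt(3)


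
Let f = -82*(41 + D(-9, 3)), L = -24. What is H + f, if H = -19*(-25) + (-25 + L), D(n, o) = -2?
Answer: -2772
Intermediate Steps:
f = -3198 (f = -82*(41 - 2) = -82*39 = -3198)
H = 426 (H = -19*(-25) + (-25 - 24) = 475 - 49 = 426)
H + f = 426 - 3198 = -2772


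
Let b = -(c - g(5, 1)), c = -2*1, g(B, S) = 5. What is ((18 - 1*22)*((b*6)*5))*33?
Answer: -27720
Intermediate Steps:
c = -2
b = 7 (b = -(-2 - 1*5) = -(-2 - 5) = -1*(-7) = 7)
((18 - 1*22)*((b*6)*5))*33 = ((18 - 1*22)*((7*6)*5))*33 = ((18 - 22)*(42*5))*33 = -4*210*33 = -840*33 = -27720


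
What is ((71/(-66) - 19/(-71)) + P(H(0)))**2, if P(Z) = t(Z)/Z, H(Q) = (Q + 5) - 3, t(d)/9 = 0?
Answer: 14341369/21958596 ≈ 0.65311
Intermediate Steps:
t(d) = 0 (t(d) = 9*0 = 0)
H(Q) = 2 + Q (H(Q) = (5 + Q) - 3 = 2 + Q)
P(Z) = 0 (P(Z) = 0/Z = 0)
((71/(-66) - 19/(-71)) + P(H(0)))**2 = ((71/(-66) - 19/(-71)) + 0)**2 = ((71*(-1/66) - 19*(-1/71)) + 0)**2 = ((-71/66 + 19/71) + 0)**2 = (-3787/4686 + 0)**2 = (-3787/4686)**2 = 14341369/21958596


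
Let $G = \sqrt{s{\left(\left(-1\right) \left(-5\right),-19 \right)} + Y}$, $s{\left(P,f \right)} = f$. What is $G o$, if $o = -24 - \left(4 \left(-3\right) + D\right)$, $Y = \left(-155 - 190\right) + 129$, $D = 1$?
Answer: $- 13 i \sqrt{235} \approx - 199.29 i$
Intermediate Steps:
$Y = -216$ ($Y = -345 + 129 = -216$)
$G = i \sqrt{235}$ ($G = \sqrt{-19 - 216} = \sqrt{-235} = i \sqrt{235} \approx 15.33 i$)
$o = -13$ ($o = -24 - \left(4 \left(-3\right) + 1\right) = -24 - \left(-12 + 1\right) = -24 - -11 = -24 + 11 = -13$)
$G o = i \sqrt{235} \left(-13\right) = - 13 i \sqrt{235}$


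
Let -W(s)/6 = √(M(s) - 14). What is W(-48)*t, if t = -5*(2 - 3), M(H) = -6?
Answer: -60*I*√5 ≈ -134.16*I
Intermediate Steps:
t = 5 (t = -5*(-1) = 5)
W(s) = -12*I*√5 (W(s) = -6*√(-6 - 14) = -12*I*√5)
W(-48)*t = -12*I*√5*5 = -60*I*√5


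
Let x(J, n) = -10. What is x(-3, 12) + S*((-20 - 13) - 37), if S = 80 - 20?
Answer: -4210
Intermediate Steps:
S = 60
x(-3, 12) + S*((-20 - 13) - 37) = -10 + 60*((-20 - 13) - 37) = -10 + 60*(-33 - 37) = -10 + 60*(-70) = -10 - 4200 = -4210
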